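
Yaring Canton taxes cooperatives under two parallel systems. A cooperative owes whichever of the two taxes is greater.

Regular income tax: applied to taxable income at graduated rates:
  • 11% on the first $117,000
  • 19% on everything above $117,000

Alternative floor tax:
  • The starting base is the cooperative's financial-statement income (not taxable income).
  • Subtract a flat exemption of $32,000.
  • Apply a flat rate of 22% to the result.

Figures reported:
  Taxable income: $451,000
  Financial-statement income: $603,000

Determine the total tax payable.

Regular income tax:
  $117,000 × 11% = $12,870
  $334,000 × 19% = $63,460
  → $76,330

Alternative floor tax:
  Base (financial-statement income): $603,000
  Less exemption $32,000 → base $571,000
  $571,000 × 22% = $125,620

$125,620 > $76,330, so the alternative floor tax is the binding amount.

$125,620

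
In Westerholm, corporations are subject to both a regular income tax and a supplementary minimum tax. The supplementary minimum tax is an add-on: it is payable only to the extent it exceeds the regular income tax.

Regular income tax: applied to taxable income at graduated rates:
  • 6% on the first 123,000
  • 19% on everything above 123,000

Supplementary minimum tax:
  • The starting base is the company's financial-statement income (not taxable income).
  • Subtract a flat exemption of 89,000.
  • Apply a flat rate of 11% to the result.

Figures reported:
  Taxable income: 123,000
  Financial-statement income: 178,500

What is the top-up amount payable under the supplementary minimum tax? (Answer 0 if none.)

2,465

Supplementary minimum tax:
  Base (financial-statement income): 178,500
  Less exemption 89,000 → base 89,500
  89,500 × 11% = 9,845

Regular income tax:
  123,000 × 6% = 7,380

Excess of supplementary minimum tax over regular income tax: 9,845 − 7,380 = 2,465.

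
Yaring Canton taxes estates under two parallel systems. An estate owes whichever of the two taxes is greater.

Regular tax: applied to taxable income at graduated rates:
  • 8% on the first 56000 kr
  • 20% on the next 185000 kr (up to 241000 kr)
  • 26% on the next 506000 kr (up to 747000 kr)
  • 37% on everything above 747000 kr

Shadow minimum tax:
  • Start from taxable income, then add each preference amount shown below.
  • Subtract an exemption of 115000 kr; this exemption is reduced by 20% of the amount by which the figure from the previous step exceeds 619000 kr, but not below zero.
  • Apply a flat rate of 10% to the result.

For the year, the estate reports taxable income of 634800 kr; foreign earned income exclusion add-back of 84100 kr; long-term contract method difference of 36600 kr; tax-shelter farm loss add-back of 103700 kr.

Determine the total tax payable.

Regular tax:
  56000 kr × 8% = 4480 kr
  185000 kr × 20% = 37000 kr
  393800 kr × 26% = 102388 kr
  → 143868 kr

Shadow minimum tax:
  Adjusted income: 634800 kr + 84100 kr + 36600 kr + 103700 kr = 859200 kr
  Exemption: 115000 kr − 20% × (859200 kr − 619000 kr) = 115000 kr − 48040 kr = 66960 kr
  Base: 859200 kr − 66960 kr = 792240 kr
  792240 kr × 10% = 79224 kr

143868 kr > 79224 kr, so the regular tax governs.

143868 kr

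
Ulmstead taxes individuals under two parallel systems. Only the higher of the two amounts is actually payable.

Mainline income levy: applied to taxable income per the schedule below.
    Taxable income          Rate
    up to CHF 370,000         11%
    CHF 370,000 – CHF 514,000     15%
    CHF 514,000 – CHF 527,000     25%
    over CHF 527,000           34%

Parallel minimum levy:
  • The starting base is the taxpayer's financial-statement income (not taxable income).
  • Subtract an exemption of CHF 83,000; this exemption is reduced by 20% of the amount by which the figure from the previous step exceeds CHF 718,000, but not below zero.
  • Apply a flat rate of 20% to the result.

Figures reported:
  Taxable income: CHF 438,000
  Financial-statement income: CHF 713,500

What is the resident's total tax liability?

Parallel minimum levy:
  Base (financial-statement income): CHF 713,500
  Exemption: CHF 713,500 ≤ CHF 718,000, so full CHF 83,000 applies
  Base: CHF 713,500 − CHF 83,000 = CHF 630,500
  CHF 630,500 × 20% = CHF 126,100

Mainline income levy:
  CHF 370,000 × 11% = CHF 40,700
  CHF 68,000 × 15% = CHF 10,200
  → CHF 50,900

CHF 126,100 > CHF 50,900, so the parallel minimum levy is the binding amount.

CHF 126,100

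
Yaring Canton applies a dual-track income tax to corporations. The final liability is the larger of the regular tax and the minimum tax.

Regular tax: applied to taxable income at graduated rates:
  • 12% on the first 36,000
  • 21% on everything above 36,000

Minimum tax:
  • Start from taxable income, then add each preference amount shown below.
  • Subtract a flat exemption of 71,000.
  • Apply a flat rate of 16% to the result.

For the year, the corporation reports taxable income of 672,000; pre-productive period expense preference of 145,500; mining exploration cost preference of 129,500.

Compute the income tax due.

140,160

Regular tax:
  36,000 × 12% = 4,320
  636,000 × 21% = 133,560
  → 137,880

Minimum tax:
  Adjusted income: 672,000 + 145,500 + 129,500 = 947,000
  Less exemption 71,000 → base 876,000
  876,000 × 16% = 140,160

140,160 > 137,880, so the minimum tax is the binding amount.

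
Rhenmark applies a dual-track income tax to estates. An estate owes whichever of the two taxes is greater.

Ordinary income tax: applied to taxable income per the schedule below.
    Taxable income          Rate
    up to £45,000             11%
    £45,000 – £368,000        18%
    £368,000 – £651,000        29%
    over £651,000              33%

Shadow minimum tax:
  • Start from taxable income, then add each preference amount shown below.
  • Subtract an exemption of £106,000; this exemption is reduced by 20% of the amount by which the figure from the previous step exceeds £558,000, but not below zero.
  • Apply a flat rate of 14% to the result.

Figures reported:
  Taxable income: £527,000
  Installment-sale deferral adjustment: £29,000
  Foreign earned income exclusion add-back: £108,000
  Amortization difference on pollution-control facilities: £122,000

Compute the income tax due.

Shadow minimum tax:
  Adjusted income: £527,000 + £29,000 + £108,000 + £122,000 = £786,000
  Exemption: £106,000 − 20% × (£786,000 − £558,000) = £106,000 − £45,600 = £60,400
  Base: £786,000 − £60,400 = £725,600
  £725,600 × 14% = £101,584

Ordinary income tax:
  £45,000 × 11% = £4,950
  £323,000 × 18% = £58,140
  £159,000 × 29% = £46,110
  → £109,200

£109,200 > £101,584, so the ordinary income tax governs.

£109,200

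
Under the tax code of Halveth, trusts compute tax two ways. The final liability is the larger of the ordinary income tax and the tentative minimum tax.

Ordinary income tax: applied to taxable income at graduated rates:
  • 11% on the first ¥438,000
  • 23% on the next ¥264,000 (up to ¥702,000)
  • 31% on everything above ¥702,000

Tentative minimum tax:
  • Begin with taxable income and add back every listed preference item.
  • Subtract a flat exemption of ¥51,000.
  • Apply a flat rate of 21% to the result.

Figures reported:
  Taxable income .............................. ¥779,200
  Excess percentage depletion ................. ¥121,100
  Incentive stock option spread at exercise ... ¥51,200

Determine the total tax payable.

Tentative minimum tax:
  Adjusted income: ¥779,200 + ¥121,100 + ¥51,200 = ¥951,500
  Less exemption ¥51,000 → base ¥900,500
  ¥900,500 × 21% = ¥189,105

Ordinary income tax:
  ¥438,000 × 11% = ¥48,180
  ¥264,000 × 23% = ¥60,720
  ¥77,200 × 31% = ¥23,932
  → ¥132,832

¥189,105 > ¥132,832, so the tentative minimum tax is the binding amount.

¥189,105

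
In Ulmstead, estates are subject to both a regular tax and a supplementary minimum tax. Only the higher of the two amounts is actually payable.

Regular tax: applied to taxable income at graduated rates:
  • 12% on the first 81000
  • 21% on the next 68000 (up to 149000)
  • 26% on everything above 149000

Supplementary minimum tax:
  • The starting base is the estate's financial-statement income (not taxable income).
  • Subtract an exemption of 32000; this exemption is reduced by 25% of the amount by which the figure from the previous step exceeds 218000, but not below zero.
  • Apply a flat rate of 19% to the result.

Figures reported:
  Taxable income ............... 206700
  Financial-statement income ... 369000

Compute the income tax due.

70110

Supplementary minimum tax:
  Base (financial-statement income): 369000
  Exemption: 25% × (369000 − 218000) = 37750 ≥ 32000, so the exemption is fully phased out
  Base: 369000 − 0 = 369000
  369000 × 19% = 70110

Regular tax:
  81000 × 12% = 9720
  68000 × 21% = 14280
  57700 × 26% = 15002
  → 39002

70110 > 39002, so the supplementary minimum tax is the binding amount.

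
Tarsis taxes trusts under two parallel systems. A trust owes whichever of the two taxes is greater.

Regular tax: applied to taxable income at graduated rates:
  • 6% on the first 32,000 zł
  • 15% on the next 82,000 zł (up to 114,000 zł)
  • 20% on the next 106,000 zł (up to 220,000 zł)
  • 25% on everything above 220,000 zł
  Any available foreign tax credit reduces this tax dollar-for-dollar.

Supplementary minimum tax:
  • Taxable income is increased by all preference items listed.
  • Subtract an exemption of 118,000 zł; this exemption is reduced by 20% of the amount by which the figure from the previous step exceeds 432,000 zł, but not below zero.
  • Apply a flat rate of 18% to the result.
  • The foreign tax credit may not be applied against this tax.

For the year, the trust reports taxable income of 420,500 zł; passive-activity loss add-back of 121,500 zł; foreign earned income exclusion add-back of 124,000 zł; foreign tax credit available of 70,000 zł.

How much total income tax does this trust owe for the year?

Supplementary minimum tax:
  Adjusted income: 420,500 zł + 121,500 zł + 124,000 zł = 666,000 zł
  Exemption: 118,000 zł − 20% × (666,000 zł − 432,000 zł) = 118,000 zł − 46,800 zł = 71,200 zł
  Base: 666,000 zł − 71,200 zł = 594,800 zł
  594,800 zł × 18% = 107,064 zł

Regular tax:
  32,000 zł × 6% = 1,920 zł
  82,000 zł × 15% = 12,300 zł
  106,000 zł × 20% = 21,200 zł
  200,500 zł × 25% = 50,125 zł
  → 85,545 zł
  Less foreign tax credit 70,000 zł → 15,545 zł

107,064 zł > 15,545 zł, so the supplementary minimum tax is the binding amount.

107,064 zł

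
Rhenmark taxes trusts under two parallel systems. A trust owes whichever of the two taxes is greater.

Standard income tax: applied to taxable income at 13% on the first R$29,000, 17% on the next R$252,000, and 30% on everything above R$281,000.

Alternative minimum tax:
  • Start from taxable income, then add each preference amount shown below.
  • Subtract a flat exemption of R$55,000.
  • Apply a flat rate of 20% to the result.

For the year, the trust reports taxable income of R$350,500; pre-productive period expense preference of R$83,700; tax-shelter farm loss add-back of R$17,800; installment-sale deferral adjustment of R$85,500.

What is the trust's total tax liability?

R$96,500

Standard income tax:
  R$29,000 × 13% = R$3,770
  R$252,000 × 17% = R$42,840
  R$69,500 × 30% = R$20,850
  → R$67,460

Alternative minimum tax:
  Adjusted income: R$350,500 + R$83,700 + R$17,800 + R$85,500 = R$537,500
  Less exemption R$55,000 → base R$482,500
  R$482,500 × 20% = R$96,500

R$96,500 > R$67,460, so the alternative minimum tax is the binding amount.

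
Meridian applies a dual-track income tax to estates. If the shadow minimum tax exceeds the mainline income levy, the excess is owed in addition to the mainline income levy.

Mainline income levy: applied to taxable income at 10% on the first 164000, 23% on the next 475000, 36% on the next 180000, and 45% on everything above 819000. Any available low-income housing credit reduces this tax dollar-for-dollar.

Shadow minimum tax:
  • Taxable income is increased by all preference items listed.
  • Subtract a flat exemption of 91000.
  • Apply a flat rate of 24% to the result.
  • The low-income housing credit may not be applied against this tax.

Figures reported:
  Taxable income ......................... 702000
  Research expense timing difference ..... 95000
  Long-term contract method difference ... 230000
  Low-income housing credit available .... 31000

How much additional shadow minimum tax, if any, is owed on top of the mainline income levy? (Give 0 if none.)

Shadow minimum tax:
  Adjusted income: 702000 + 95000 + 230000 = 1027000
  Less exemption 91000 → base 936000
  936000 × 24% = 224640

Mainline income levy:
  164000 × 10% = 16400
  475000 × 23% = 109250
  63000 × 36% = 22680
  → 148330
  Less low-income housing credit 31000 → 117330

Excess of shadow minimum tax over mainline income levy: 224640 − 117330 = 107310.

107310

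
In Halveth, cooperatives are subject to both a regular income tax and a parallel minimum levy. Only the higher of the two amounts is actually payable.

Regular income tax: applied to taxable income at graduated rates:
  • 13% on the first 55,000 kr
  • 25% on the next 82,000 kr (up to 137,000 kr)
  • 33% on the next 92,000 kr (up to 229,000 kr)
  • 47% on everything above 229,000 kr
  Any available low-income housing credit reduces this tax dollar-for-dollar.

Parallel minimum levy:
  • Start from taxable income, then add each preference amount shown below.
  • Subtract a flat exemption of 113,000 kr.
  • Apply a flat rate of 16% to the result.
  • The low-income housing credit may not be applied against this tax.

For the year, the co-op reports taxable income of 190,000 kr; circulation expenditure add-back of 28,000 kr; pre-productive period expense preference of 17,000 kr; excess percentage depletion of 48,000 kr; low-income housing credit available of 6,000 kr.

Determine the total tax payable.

Parallel minimum levy:
  Adjusted income: 190,000 kr + 28,000 kr + 17,000 kr + 48,000 kr = 283,000 kr
  Less exemption 113,000 kr → base 170,000 kr
  170,000 kr × 16% = 27,200 kr

Regular income tax:
  55,000 kr × 13% = 7,150 kr
  82,000 kr × 25% = 20,500 kr
  53,000 kr × 33% = 17,490 kr
  → 45,140 kr
  Less low-income housing credit 6,000 kr → 39,140 kr

39,140 kr > 27,200 kr, so the regular income tax governs.

39,140 kr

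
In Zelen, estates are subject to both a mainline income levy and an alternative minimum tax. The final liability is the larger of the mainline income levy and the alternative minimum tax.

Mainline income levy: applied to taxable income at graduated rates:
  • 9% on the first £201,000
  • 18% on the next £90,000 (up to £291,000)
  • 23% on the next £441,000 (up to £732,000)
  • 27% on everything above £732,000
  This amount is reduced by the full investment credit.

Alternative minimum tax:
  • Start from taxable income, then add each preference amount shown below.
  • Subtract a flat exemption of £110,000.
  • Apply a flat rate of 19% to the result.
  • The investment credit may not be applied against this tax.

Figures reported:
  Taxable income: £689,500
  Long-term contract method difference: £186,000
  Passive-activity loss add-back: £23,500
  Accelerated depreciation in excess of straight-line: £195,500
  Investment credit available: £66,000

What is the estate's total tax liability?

£187,055

Alternative minimum tax:
  Adjusted income: £689,500 + £186,000 + £23,500 + £195,500 = £1,094,500
  Less exemption £110,000 → base £984,500
  £984,500 × 19% = £187,055

Mainline income levy:
  £201,000 × 9% = £18,090
  £90,000 × 18% = £16,200
  £398,500 × 23% = £91,655
  → £125,945
  Less investment credit £66,000 → £59,945

£187,055 > £59,945, so the alternative minimum tax is the binding amount.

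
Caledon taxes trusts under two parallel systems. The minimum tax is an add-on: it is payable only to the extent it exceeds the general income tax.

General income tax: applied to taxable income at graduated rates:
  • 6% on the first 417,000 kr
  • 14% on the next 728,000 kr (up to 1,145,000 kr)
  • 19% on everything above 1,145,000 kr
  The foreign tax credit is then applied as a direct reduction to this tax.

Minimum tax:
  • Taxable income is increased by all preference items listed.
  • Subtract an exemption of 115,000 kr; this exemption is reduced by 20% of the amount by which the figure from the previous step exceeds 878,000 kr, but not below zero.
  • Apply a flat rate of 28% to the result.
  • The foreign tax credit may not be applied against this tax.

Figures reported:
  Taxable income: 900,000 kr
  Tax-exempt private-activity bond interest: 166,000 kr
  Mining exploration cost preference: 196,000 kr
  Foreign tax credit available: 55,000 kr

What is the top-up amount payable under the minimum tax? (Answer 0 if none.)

305,024 kr

Minimum tax:
  Adjusted income: 900,000 kr + 166,000 kr + 196,000 kr = 1,262,000 kr
  Exemption: 115,000 kr − 20% × (1,262,000 kr − 878,000 kr) = 115,000 kr − 76,800 kr = 38,200 kr
  Base: 1,262,000 kr − 38,200 kr = 1,223,800 kr
  1,223,800 kr × 28% = 342,664 kr

General income tax:
  417,000 kr × 6% = 25,020 kr
  483,000 kr × 14% = 67,620 kr
  → 92,640 kr
  Less foreign tax credit 55,000 kr → 37,640 kr

Excess of minimum tax over general income tax: 342,664 kr − 37,640 kr = 305,024 kr.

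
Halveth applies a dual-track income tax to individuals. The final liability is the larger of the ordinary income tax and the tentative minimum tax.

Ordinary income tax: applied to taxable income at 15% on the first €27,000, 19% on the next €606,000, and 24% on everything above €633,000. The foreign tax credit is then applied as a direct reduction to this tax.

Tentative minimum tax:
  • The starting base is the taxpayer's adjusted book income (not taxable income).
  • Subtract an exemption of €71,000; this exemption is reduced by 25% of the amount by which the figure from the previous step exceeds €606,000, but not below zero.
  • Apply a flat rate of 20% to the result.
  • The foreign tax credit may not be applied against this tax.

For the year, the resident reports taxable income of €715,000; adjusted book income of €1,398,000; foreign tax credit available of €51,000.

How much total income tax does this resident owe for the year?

€279,600

Ordinary income tax:
  €27,000 × 15% = €4,050
  €606,000 × 19% = €115,140
  €82,000 × 24% = €19,680
  → €138,870
  Less foreign tax credit €51,000 → €87,870

Tentative minimum tax:
  Base (adjusted book income): €1,398,000
  Exemption: 25% × (€1,398,000 − €606,000) = €198,000 ≥ €71,000, so the exemption is fully phased out
  Base: €1,398,000 − €0 = €1,398,000
  €1,398,000 × 20% = €279,600

€279,600 > €87,870, so the tentative minimum tax is the binding amount.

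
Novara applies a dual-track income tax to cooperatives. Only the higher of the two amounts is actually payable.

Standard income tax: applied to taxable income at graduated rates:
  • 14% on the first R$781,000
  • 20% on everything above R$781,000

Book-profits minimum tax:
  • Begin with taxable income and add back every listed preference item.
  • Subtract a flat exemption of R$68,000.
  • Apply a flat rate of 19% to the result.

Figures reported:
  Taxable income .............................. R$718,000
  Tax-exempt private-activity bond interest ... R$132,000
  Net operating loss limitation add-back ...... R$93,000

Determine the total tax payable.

R$166,250

Standard income tax:
  R$718,000 × 14% = R$100,520

Book-profits minimum tax:
  Adjusted income: R$718,000 + R$132,000 + R$93,000 = R$943,000
  Less exemption R$68,000 → base R$875,000
  R$875,000 × 19% = R$166,250

R$166,250 > R$100,520, so the book-profits minimum tax is the binding amount.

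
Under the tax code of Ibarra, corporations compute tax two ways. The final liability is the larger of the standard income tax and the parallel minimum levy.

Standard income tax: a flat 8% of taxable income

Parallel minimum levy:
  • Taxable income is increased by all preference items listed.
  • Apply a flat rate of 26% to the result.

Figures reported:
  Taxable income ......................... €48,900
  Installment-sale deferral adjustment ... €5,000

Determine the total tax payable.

Parallel minimum levy:
  Adjusted income: €48,900 + €5,000 = €53,900
  €53,900 × 26% = €14,014

Standard income tax:
  €48,900 × 8% = €3,912

€14,014 > €3,912, so the parallel minimum levy is the binding amount.

€14,014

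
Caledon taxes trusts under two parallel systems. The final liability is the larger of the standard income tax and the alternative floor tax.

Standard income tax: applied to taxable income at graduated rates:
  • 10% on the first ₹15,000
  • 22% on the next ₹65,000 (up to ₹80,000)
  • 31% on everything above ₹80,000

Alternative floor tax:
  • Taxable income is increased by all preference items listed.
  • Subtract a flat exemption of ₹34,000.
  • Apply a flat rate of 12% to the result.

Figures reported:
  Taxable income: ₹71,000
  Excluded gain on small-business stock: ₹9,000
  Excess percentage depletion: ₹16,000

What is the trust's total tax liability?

Alternative floor tax:
  Adjusted income: ₹71,000 + ₹9,000 + ₹16,000 = ₹96,000
  Less exemption ₹34,000 → base ₹62,000
  ₹62,000 × 12% = ₹7,440

Standard income tax:
  ₹15,000 × 10% = ₹1,500
  ₹56,000 × 22% = ₹12,320
  → ₹13,820

₹13,820 > ₹7,440, so the standard income tax governs.

₹13,820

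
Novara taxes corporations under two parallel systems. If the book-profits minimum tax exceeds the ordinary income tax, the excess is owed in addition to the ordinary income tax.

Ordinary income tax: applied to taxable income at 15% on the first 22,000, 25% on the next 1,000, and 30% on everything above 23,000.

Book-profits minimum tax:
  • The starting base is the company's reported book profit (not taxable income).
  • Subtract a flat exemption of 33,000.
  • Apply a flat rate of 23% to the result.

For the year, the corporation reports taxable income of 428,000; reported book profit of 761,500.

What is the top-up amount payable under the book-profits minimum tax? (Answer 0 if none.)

Ordinary income tax:
  22,000 × 15% = 3,300
  1,000 × 25% = 250
  405,000 × 30% = 121,500
  → 125,050

Book-profits minimum tax:
  Base (reported book profit): 761,500
  Less exemption 33,000 → base 728,500
  728,500 × 23% = 167,555

Excess of book-profits minimum tax over ordinary income tax: 167,555 − 125,050 = 42,505.

42,505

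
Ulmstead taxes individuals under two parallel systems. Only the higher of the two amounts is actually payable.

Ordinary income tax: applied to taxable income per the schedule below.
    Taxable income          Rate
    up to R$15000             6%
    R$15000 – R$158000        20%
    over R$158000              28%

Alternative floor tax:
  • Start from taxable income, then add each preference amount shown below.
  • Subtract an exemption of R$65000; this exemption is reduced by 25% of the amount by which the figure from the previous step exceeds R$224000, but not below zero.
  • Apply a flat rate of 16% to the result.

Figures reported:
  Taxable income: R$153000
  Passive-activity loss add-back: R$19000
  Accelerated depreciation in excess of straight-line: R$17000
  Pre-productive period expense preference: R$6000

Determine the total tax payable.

Alternative floor tax:
  Adjusted income: R$153000 + R$19000 + R$17000 + R$6000 = R$195000
  Exemption: R$195000 ≤ R$224000, so full R$65000 applies
  Base: R$195000 − R$65000 = R$130000
  R$130000 × 16% = R$20800

Ordinary income tax:
  R$15000 × 6% = R$900
  R$138000 × 20% = R$27600
  → R$28500

R$28500 > R$20800, so the ordinary income tax governs.

R$28500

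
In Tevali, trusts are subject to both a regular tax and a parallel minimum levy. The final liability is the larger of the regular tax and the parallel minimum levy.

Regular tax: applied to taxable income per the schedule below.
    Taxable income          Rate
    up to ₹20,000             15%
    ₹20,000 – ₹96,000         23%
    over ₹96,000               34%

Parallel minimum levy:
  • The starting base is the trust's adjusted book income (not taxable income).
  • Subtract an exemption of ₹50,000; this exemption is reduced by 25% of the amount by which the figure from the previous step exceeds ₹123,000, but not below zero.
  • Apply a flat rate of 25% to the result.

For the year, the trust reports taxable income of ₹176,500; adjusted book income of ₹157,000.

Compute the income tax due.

Parallel minimum levy:
  Base (adjusted book income): ₹157,000
  Exemption: ₹50,000 − 25% × (₹157,000 − ₹123,000) = ₹50,000 − ₹8,500 = ₹41,500
  Base: ₹157,000 − ₹41,500 = ₹115,500
  ₹115,500 × 25% = ₹28,875

Regular tax:
  ₹20,000 × 15% = ₹3,000
  ₹76,000 × 23% = ₹17,480
  ₹80,500 × 34% = ₹27,370
  → ₹47,850

₹47,850 > ₹28,875, so the regular tax governs.

₹47,850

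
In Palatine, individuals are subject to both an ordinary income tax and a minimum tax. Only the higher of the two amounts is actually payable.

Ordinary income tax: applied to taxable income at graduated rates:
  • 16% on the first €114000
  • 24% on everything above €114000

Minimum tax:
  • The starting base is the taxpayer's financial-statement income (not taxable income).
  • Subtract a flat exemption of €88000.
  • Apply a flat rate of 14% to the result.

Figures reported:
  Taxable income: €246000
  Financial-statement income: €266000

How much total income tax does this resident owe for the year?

€49920

Ordinary income tax:
  €114000 × 16% = €18240
  €132000 × 24% = €31680
  → €49920

Minimum tax:
  Base (financial-statement income): €266000
  Less exemption €88000 → base €178000
  €178000 × 14% = €24920

€49920 > €24920, so the ordinary income tax governs.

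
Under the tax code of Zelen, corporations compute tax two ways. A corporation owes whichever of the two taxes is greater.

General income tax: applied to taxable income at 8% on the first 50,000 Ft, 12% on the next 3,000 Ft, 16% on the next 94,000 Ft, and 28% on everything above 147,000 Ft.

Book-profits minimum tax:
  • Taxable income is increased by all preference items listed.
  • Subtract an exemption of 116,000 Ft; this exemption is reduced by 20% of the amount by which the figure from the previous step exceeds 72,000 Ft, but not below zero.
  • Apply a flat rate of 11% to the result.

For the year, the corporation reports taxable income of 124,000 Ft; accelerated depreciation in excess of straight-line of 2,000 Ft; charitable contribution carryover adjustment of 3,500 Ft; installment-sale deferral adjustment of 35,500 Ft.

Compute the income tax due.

General income tax:
  50,000 Ft × 8% = 4,000 Ft
  3,000 Ft × 12% = 360 Ft
  71,000 Ft × 16% = 11,360 Ft
  → 15,720 Ft

Book-profits minimum tax:
  Adjusted income: 124,000 Ft + 2,000 Ft + 3,500 Ft + 35,500 Ft = 165,000 Ft
  Exemption: 116,000 Ft − 20% × (165,000 Ft − 72,000 Ft) = 116,000 Ft − 18,600 Ft = 97,400 Ft
  Base: 165,000 Ft − 97,400 Ft = 67,600 Ft
  67,600 Ft × 11% = 7,436 Ft

15,720 Ft > 7,436 Ft, so the general income tax governs.

15,720 Ft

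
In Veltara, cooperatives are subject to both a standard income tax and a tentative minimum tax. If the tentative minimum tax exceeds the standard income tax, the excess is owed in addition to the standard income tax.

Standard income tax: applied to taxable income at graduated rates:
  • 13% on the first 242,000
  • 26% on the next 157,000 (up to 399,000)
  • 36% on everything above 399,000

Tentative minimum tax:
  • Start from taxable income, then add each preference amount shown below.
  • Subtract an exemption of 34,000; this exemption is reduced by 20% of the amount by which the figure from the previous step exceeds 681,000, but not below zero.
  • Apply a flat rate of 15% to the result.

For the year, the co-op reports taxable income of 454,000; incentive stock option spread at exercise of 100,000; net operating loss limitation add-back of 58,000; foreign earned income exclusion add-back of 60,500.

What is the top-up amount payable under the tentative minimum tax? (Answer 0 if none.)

Tentative minimum tax:
  Adjusted income: 454,000 + 100,000 + 58,000 + 60,500 = 672,500
  Exemption: 672,500 ≤ 681,000, so full 34,000 applies
  Base: 672,500 − 34,000 = 638,500
  638,500 × 15% = 95,775

Standard income tax:
  242,000 × 13% = 31,460
  157,000 × 26% = 40,820
  55,000 × 36% = 19,800
  → 92,080

Excess of tentative minimum tax over standard income tax: 95,775 − 92,080 = 3,695.

3,695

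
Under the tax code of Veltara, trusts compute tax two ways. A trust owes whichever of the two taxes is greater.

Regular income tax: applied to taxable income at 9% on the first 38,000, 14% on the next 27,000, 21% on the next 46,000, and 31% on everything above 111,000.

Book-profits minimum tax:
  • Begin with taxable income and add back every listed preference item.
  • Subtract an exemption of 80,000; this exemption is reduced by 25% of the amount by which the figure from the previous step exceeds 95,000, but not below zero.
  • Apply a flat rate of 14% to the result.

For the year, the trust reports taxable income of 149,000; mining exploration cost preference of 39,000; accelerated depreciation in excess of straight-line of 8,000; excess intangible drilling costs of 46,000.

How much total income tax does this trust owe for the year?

28,640

Regular income tax:
  38,000 × 9% = 3,420
  27,000 × 14% = 3,780
  46,000 × 21% = 9,660
  38,000 × 31% = 11,780
  → 28,640

Book-profits minimum tax:
  Adjusted income: 149,000 + 39,000 + 8,000 + 46,000 = 242,000
  Exemption: 80,000 − 25% × (242,000 − 95,000) = 80,000 − 36,750 = 43,250
  Base: 242,000 − 43,250 = 198,750
  198,750 × 14% = 27,825

28,640 > 27,825, so the regular income tax governs.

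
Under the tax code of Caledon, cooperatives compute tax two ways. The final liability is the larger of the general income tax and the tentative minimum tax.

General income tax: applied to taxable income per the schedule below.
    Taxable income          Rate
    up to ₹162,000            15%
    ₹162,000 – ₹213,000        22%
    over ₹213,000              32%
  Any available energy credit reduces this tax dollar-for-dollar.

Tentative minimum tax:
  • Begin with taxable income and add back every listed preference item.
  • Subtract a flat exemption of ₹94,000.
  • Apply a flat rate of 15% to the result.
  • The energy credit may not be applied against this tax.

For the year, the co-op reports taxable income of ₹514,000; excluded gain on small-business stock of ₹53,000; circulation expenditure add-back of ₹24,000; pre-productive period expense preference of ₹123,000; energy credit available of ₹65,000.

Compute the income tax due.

₹93,000

Tentative minimum tax:
  Adjusted income: ₹514,000 + ₹53,000 + ₹24,000 + ₹123,000 = ₹714,000
  Less exemption ₹94,000 → base ₹620,000
  ₹620,000 × 15% = ₹93,000

General income tax:
  ₹162,000 × 15% = ₹24,300
  ₹51,000 × 22% = ₹11,220
  ₹301,000 × 32% = ₹96,320
  → ₹131,840
  Less energy credit ₹65,000 → ₹66,840

₹93,000 > ₹66,840, so the tentative minimum tax is the binding amount.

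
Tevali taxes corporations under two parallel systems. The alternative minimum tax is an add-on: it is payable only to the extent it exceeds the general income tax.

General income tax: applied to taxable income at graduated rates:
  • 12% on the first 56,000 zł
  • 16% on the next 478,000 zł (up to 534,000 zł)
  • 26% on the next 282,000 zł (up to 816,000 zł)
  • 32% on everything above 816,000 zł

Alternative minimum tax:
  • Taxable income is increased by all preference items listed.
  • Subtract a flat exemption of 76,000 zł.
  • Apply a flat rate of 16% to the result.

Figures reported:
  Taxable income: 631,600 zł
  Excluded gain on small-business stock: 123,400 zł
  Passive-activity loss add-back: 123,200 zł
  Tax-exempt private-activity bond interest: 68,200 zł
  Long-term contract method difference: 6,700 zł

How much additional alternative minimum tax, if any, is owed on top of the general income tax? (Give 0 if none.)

General income tax:
  56,000 zł × 12% = 6,720 zł
  478,000 zł × 16% = 76,480 zł
  97,600 zł × 26% = 25,376 zł
  → 108,576 zł

Alternative minimum tax:
  Adjusted income: 631,600 zł + 123,400 zł + 123,200 zł + 68,200 zł + 6,700 zł = 953,100 zł
  Less exemption 76,000 zł → base 877,100 zł
  877,100 zł × 16% = 140,336 zł

Excess of alternative minimum tax over general income tax: 140,336 zł − 108,576 zł = 31,760 zł.

31,760 zł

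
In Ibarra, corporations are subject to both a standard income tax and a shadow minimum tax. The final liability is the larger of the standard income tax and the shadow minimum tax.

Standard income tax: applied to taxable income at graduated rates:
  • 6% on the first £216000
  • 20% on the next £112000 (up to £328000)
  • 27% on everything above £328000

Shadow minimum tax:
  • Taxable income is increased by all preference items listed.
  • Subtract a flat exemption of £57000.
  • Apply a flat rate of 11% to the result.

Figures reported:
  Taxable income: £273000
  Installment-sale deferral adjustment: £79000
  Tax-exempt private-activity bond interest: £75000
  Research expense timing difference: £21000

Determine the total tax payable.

£43010

Standard income tax:
  £216000 × 6% = £12960
  £57000 × 20% = £11400
  → £24360

Shadow minimum tax:
  Adjusted income: £273000 + £79000 + £75000 + £21000 = £448000
  Less exemption £57000 → base £391000
  £391000 × 11% = £43010

£43010 > £24360, so the shadow minimum tax is the binding amount.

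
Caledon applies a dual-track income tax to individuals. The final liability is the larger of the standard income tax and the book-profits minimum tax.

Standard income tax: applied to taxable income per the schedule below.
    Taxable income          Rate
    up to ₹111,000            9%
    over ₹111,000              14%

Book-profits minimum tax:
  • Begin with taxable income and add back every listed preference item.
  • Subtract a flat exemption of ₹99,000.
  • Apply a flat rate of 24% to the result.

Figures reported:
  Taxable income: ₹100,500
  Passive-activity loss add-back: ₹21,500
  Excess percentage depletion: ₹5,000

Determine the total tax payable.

₹9,045

Standard income tax:
  ₹100,500 × 9% = ₹9,045

Book-profits minimum tax:
  Adjusted income: ₹100,500 + ₹21,500 + ₹5,000 = ₹127,000
  Less exemption ₹99,000 → base ₹28,000
  ₹28,000 × 24% = ₹6,720

₹9,045 > ₹6,720, so the standard income tax governs.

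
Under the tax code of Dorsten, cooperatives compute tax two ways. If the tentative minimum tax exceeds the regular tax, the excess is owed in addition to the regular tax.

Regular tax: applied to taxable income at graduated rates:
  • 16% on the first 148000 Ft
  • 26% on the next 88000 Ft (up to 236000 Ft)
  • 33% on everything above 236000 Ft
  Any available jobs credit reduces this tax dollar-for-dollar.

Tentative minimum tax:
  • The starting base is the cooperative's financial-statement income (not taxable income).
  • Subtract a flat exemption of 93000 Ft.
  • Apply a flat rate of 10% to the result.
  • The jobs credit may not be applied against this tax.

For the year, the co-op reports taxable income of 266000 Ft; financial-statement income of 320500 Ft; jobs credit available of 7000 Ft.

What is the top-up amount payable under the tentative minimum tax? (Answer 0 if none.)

Regular tax:
  148000 Ft × 16% = 23680 Ft
  88000 Ft × 26% = 22880 Ft
  30000 Ft × 33% = 9900 Ft
  → 56460 Ft
  Less jobs credit 7000 Ft → 49460 Ft

Tentative minimum tax:
  Base (financial-statement income): 320500 Ft
  Less exemption 93000 Ft → base 227500 Ft
  227500 Ft × 10% = 22750 Ft

22750 Ft ≤ 49460 Ft, so no add-on is due.

0 Ft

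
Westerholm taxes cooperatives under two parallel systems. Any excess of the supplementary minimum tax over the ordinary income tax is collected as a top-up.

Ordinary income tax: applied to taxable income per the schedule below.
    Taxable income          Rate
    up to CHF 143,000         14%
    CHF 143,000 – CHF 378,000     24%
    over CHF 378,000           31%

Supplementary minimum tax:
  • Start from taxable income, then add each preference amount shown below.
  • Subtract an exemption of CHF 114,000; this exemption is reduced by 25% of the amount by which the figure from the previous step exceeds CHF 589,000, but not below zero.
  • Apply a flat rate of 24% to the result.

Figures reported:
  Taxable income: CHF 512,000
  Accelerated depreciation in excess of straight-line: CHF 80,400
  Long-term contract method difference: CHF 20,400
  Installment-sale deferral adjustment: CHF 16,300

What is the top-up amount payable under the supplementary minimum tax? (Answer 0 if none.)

Ordinary income tax:
  CHF 143,000 × 14% = CHF 20,020
  CHF 235,000 × 24% = CHF 56,400
  CHF 134,000 × 31% = CHF 41,540
  → CHF 117,960

Supplementary minimum tax:
  Adjusted income: CHF 512,000 + CHF 80,400 + CHF 20,400 + CHF 16,300 = CHF 629,100
  Exemption: CHF 114,000 − 25% × (CHF 629,100 − CHF 589,000) = CHF 114,000 − CHF 10,025 = CHF 103,975
  Base: CHF 629,100 − CHF 103,975 = CHF 525,125
  CHF 525,125 × 24% = CHF 126,030

Excess of supplementary minimum tax over ordinary income tax: CHF 126,030 − CHF 117,960 = CHF 8,070.

CHF 8,070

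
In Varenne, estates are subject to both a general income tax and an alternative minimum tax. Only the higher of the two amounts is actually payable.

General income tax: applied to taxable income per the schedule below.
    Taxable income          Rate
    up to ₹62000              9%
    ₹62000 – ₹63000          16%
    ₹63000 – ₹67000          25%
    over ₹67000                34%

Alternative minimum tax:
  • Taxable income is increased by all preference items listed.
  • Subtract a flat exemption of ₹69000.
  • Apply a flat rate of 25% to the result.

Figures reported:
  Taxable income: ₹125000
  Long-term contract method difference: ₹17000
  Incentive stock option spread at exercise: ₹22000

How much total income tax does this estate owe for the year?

General income tax:
  ₹62000 × 9% = ₹5580
  ₹1000 × 16% = ₹160
  ₹4000 × 25% = ₹1000
  ₹58000 × 34% = ₹19720
  → ₹26460

Alternative minimum tax:
  Adjusted income: ₹125000 + ₹17000 + ₹22000 = ₹164000
  Less exemption ₹69000 → base ₹95000
  ₹95000 × 25% = ₹23750

₹26460 > ₹23750, so the general income tax governs.

₹26460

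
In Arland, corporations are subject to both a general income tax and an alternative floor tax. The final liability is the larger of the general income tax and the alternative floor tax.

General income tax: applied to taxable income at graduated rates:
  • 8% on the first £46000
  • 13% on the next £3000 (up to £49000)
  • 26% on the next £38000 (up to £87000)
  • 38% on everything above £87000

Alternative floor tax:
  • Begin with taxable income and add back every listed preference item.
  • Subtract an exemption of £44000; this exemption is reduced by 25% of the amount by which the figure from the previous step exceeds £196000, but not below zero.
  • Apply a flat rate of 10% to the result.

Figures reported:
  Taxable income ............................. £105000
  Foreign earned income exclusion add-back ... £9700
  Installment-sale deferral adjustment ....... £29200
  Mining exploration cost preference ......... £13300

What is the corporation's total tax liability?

Alternative floor tax:
  Adjusted income: £105000 + £9700 + £29200 + £13300 = £157200
  Exemption: £157200 ≤ £196000, so full £44000 applies
  Base: £157200 − £44000 = £113200
  £113200 × 10% = £11320

General income tax:
  £46000 × 8% = £3680
  £3000 × 13% = £390
  £38000 × 26% = £9880
  £18000 × 38% = £6840
  → £20790

£20790 > £11320, so the general income tax governs.

£20790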